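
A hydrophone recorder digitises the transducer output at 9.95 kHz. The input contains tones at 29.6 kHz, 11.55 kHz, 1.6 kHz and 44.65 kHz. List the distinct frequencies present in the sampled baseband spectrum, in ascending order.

0.25 kHz, 1.6 kHz, 4.85 kHz

fs/2 = 4.975 kHz.
29.6 kHz mod fs = 9.7 kHz.
9.7 kHz > fs/2 = 4.975 kHz, folds to fs − 9.7 kHz = 0.25 kHz.
11.55 kHz mod fs = 1.6 kHz.
1.6 kHz ≤ fs/2 = 4.975 kHz, appears at 1.6 kHz.
1.6 kHz ≤ fs/2 = 4.975 kHz, passes unchanged.
44.65 kHz mod fs = 4.85 kHz.
4.85 kHz ≤ fs/2 = 4.975 kHz, appears at 4.85 kHz.
Distinct values: {0.25 kHz, 1.6 kHz, 4.85 kHz}.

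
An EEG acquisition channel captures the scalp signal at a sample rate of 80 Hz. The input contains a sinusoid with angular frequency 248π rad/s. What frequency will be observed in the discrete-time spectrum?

ω = 248π rad/s → f = ω/(2π) = 124 Hz.
124 Hz mod fs = 44 Hz.
44 Hz > fs/2 = 40 Hz, folds to fs − 44 Hz = 36 Hz.

36 Hz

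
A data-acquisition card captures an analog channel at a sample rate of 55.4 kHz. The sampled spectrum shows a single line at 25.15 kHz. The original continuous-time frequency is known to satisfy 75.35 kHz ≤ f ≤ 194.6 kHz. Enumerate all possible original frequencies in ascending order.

80.55 kHz, 85.65 kHz, 135.95 kHz, 141.05 kHz, 191.35 kHz

Frequencies that alias to 25.15 kHz are k·fs ± 25.15 kHz for integer k ≥ 0.
k=0: 25.15 kHz.
k=1: 30.25 kHz, 80.55 kHz.
k=2: 85.65 kHz, 135.95 kHz.
k=3: 141.05 kHz, 191.35 kHz.
k=4: 196.45 kHz, 246.75 kHz.
Within [75.35 kHz, 194.6 kHz]: 80.55 kHz, 85.65 kHz, 135.95 kHz, 141.05 kHz, 191.35 kHz.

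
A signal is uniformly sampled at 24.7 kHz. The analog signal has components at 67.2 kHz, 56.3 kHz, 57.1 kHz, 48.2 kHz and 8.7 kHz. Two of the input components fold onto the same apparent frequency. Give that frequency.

6.9 kHz

fs/2 = 12.35 kHz.
67.2 kHz mod fs = 17.8 kHz.
17.8 kHz > fs/2 = 12.35 kHz, folds to fs − 17.8 kHz = 6.9 kHz.
56.3 kHz mod fs = 6.9 kHz.
6.9 kHz ≤ fs/2 = 12.35 kHz, appears at 6.9 kHz.
57.1 kHz mod fs = 7.7 kHz.
7.7 kHz ≤ fs/2 = 12.35 kHz, appears at 7.7 kHz.
48.2 kHz mod fs = 23.5 kHz.
23.5 kHz > fs/2 = 12.35 kHz, folds to fs − 23.5 kHz = 1.2 kHz.
8.7 kHz ≤ fs/2 = 12.35 kHz, passes unchanged.
56.3 kHz and 67.2 kHz both map to 6.9 kHz.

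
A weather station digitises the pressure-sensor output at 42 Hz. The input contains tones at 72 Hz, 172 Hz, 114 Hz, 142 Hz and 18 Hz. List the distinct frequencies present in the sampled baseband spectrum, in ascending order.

fs/2 = 21 Hz.
72 Hz mod fs = 30 Hz.
30 Hz > fs/2 = 21 Hz, folds to fs − 30 Hz = 12 Hz.
172 Hz mod fs = 4 Hz.
4 Hz ≤ fs/2 = 21 Hz, appears at 4 Hz.
114 Hz mod fs = 30 Hz.
30 Hz > fs/2 = 21 Hz, folds to fs − 30 Hz = 12 Hz.
142 Hz mod fs = 16 Hz.
16 Hz ≤ fs/2 = 21 Hz, appears at 16 Hz.
18 Hz ≤ fs/2 = 21 Hz, passes unchanged.
Distinct values: {4 Hz, 12 Hz, 16 Hz, 18 Hz}.

4 Hz, 12 Hz, 16 Hz, 18 Hz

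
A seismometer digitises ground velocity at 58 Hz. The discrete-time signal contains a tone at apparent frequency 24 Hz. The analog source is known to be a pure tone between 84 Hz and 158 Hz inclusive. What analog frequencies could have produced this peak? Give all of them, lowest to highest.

92 Hz, 140 Hz, 150 Hz

Frequencies that alias to 24 Hz are k·fs ± 24 Hz for integer k ≥ 0.
k=0: 24 Hz.
k=1: 34 Hz, 82 Hz.
k=2: 92 Hz, 140 Hz.
k=3: 150 Hz, 198 Hz.
k=4: 208 Hz, 256 Hz.
Within [84 Hz, 158 Hz]: 92 Hz, 140 Hz, 150 Hz.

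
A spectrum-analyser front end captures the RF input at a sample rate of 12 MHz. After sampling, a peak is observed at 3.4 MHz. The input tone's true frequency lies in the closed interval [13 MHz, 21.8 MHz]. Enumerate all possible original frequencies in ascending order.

Frequencies that alias to 3.4 MHz are k·fs ± 3.4 MHz for integer k ≥ 0.
k=0: 3.4 MHz.
k=1: 8.6 MHz, 15.4 MHz.
k=2: 20.6 MHz, 27.4 MHz.
k=3: 32.6 MHz, 39.4 MHz.
Within [13 MHz, 21.8 MHz]: 15.4 MHz, 20.6 MHz.

15.4 MHz, 20.6 MHz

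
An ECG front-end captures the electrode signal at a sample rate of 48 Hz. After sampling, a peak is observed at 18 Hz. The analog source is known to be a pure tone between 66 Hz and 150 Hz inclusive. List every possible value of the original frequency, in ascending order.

66 Hz, 78 Hz, 114 Hz, 126 Hz

Frequencies that alias to 18 Hz are k·fs ± 18 Hz for integer k ≥ 0.
k=0: 18 Hz.
k=1: 30 Hz, 66 Hz.
k=2: 78 Hz, 114 Hz.
k=3: 126 Hz, 162 Hz.
k=4: 174 Hz, 210 Hz.
Within [66 Hz, 150 Hz]: 66 Hz, 78 Hz, 114 Hz, 126 Hz.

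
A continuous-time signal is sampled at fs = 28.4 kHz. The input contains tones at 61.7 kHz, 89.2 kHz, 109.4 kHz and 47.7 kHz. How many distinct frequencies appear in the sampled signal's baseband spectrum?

fs/2 = 14.2 kHz.
61.7 kHz mod fs = 4.9 kHz.
4.9 kHz ≤ fs/2 = 14.2 kHz, appears at 4.9 kHz.
89.2 kHz mod fs = 4 kHz.
4 kHz ≤ fs/2 = 14.2 kHz, appears at 4 kHz.
109.4 kHz mod fs = 24.2 kHz.
24.2 kHz > fs/2 = 14.2 kHz, folds to fs − 24.2 kHz = 4.2 kHz.
47.7 kHz mod fs = 19.3 kHz.
19.3 kHz > fs/2 = 14.2 kHz, folds to fs − 19.3 kHz = 9.1 kHz.
Distinct values: {4 kHz, 4.2 kHz, 4.9 kHz, 9.1 kHz} → 4.

4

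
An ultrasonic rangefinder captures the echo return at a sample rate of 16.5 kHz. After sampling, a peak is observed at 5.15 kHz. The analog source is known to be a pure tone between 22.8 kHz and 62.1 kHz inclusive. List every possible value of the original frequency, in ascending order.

27.85 kHz, 38.15 kHz, 44.35 kHz, 54.65 kHz, 60.85 kHz

Frequencies that alias to 5.15 kHz are k·fs ± 5.15 kHz for integer k ≥ 0.
k=0: 5.15 kHz.
k=1: 11.35 kHz, 21.65 kHz.
k=2: 27.85 kHz, 38.15 kHz.
k=3: 44.35 kHz, 54.65 kHz.
k=4: 60.85 kHz, 71.15 kHz.
k=5: 77.35 kHz, 87.65 kHz.
Within [22.8 kHz, 62.1 kHz]: 27.85 kHz, 38.15 kHz, 44.35 kHz, 54.65 kHz, 60.85 kHz.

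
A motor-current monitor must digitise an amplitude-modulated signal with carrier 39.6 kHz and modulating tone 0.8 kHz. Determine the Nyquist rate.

80.8 kHz

AM sidebands sit at fc ± fm = 38.8 kHz and 40.4 kHz.
Highest-frequency component: 40.4 kHz.
Nyquist rate = 2 × 40.4 kHz = 80.8 kHz.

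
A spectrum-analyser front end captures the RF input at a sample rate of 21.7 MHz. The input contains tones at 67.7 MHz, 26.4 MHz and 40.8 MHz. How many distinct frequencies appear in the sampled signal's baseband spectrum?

2

fs/2 = 10.85 MHz.
67.7 MHz mod fs = 2.6 MHz.
2.6 MHz ≤ fs/2 = 10.85 MHz, appears at 2.6 MHz.
26.4 MHz mod fs = 4.7 MHz.
4.7 MHz ≤ fs/2 = 10.85 MHz, appears at 4.7 MHz.
40.8 MHz mod fs = 19.1 MHz.
19.1 MHz > fs/2 = 10.85 MHz, folds to fs − 19.1 MHz = 2.6 MHz.
Distinct values: {2.6 MHz, 4.7 MHz} → 2.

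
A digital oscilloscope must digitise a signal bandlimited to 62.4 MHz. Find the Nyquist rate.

Nyquist rate = 2 × 62.4 MHz = 124.8 MHz.

124.8 MHz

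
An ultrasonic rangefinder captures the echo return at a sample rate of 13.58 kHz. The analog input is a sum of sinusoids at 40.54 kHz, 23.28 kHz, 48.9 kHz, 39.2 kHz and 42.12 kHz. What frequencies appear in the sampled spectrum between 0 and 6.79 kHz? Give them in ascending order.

fs/2 = 6.79 kHz.
40.54 kHz mod fs = 13.38 kHz.
13.38 kHz > fs/2 = 6.79 kHz, folds to fs − 13.38 kHz = 0.2 kHz.
23.28 kHz mod fs = 9.7 kHz.
9.7 kHz > fs/2 = 6.79 kHz, folds to fs − 9.7 kHz = 3.88 kHz.
48.9 kHz mod fs = 8.16 kHz.
8.16 kHz > fs/2 = 6.79 kHz, folds to fs − 8.16 kHz = 5.42 kHz.
39.2 kHz mod fs = 12.04 kHz.
12.04 kHz > fs/2 = 6.79 kHz, folds to fs − 12.04 kHz = 1.54 kHz.
42.12 kHz mod fs = 1.38 kHz.
1.38 kHz ≤ fs/2 = 6.79 kHz, appears at 1.38 kHz.
Distinct values: {0.2 kHz, 1.38 kHz, 1.54 kHz, 3.88 kHz, 5.42 kHz}.

0.2 kHz, 1.38 kHz, 1.54 kHz, 3.88 kHz, 5.42 kHz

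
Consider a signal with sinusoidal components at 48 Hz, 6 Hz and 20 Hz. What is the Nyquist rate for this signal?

96 Hz

Highest-frequency component: 48 Hz.
Nyquist rate = 2 × 48 Hz = 96 Hz.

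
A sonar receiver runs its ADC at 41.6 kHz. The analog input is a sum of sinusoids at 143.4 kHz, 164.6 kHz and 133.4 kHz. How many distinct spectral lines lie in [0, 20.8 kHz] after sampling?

fs/2 = 20.8 kHz.
143.4 kHz mod fs = 18.6 kHz.
18.6 kHz ≤ fs/2 = 20.8 kHz, appears at 18.6 kHz.
164.6 kHz mod fs = 39.8 kHz.
39.8 kHz > fs/2 = 20.8 kHz, folds to fs − 39.8 kHz = 1.8 kHz.
133.4 kHz mod fs = 8.6 kHz.
8.6 kHz ≤ fs/2 = 20.8 kHz, appears at 8.6 kHz.
Distinct values: {1.8 kHz, 8.6 kHz, 18.6 kHz} → 3.

3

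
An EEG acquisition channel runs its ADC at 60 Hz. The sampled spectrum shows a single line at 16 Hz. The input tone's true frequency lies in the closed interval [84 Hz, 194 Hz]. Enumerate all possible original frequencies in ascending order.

104 Hz, 136 Hz, 164 Hz

Frequencies that alias to 16 Hz are k·fs ± 16 Hz for integer k ≥ 0.
k=0: 16 Hz.
k=1: 44 Hz, 76 Hz.
k=2: 104 Hz, 136 Hz.
k=3: 164 Hz, 196 Hz.
k=4: 224 Hz, 256 Hz.
Within [84 Hz, 194 Hz]: 104 Hz, 136 Hz, 164 Hz.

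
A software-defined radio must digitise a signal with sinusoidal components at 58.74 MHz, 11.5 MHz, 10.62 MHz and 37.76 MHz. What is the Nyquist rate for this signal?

Highest-frequency component: 58.74 MHz.
Nyquist rate = 2 × 58.74 MHz = 117.48 MHz.

117.48 MHz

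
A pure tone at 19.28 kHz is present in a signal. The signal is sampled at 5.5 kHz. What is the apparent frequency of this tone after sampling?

19.28 kHz mod fs = 2.78 kHz.
2.78 kHz > fs/2 = 2.75 kHz, folds to fs − 2.78 kHz = 2.72 kHz.

2.72 kHz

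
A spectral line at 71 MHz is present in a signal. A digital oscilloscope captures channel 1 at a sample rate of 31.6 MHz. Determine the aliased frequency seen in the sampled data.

71 MHz mod fs = 7.8 MHz.
7.8 MHz ≤ fs/2 = 15.8 MHz, appears at 7.8 MHz.

7.8 MHz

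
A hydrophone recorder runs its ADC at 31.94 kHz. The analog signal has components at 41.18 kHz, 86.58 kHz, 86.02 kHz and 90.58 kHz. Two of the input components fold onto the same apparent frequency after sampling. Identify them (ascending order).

fs/2 = 15.97 kHz.
41.18 kHz mod fs = 9.24 kHz.
9.24 kHz ≤ fs/2 = 15.97 kHz, appears at 9.24 kHz.
86.58 kHz mod fs = 22.7 kHz.
22.7 kHz > fs/2 = 15.97 kHz, folds to fs − 22.7 kHz = 9.24 kHz.
86.02 kHz mod fs = 22.14 kHz.
22.14 kHz > fs/2 = 15.97 kHz, folds to fs − 22.14 kHz = 9.8 kHz.
90.58 kHz mod fs = 26.7 kHz.
26.7 kHz > fs/2 = 15.97 kHz, folds to fs − 26.7 kHz = 5.24 kHz.
41.18 kHz and 86.58 kHz both map to 9.24 kHz.

41.18 kHz, 86.58 kHz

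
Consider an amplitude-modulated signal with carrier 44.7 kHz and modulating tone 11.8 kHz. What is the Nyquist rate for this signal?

113 kHz

AM sidebands sit at fc ± fm = 32.9 kHz and 56.5 kHz.
Highest-frequency component: 56.5 kHz.
Nyquist rate = 2 × 56.5 kHz = 113 kHz.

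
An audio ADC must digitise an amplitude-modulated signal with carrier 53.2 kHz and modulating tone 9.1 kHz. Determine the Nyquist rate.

124.6 kHz

AM sidebands sit at fc ± fm = 44.1 kHz and 62.3 kHz.
Highest-frequency component: 62.3 kHz.
Nyquist rate = 2 × 62.3 kHz = 124.6 kHz.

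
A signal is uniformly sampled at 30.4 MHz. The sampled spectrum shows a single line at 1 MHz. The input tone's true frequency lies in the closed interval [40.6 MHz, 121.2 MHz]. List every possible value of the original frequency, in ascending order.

59.8 MHz, 61.8 MHz, 90.2 MHz, 92.2 MHz, 120.6 MHz

Frequencies that alias to 1 MHz are k·fs ± 1 MHz for integer k ≥ 0.
k=0: 1 MHz.
k=1: 29.4 MHz, 31.4 MHz.
k=2: 59.8 MHz, 61.8 MHz.
k=3: 90.2 MHz, 92.2 MHz.
k=4: 120.6 MHz, 122.6 MHz.
k=5: 151 MHz, 153 MHz.
Within [40.6 MHz, 121.2 MHz]: 59.8 MHz, 61.8 MHz, 90.2 MHz, 92.2 MHz, 120.6 MHz.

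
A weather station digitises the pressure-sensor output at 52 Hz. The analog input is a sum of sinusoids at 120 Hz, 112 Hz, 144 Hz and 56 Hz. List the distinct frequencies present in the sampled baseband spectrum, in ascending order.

fs/2 = 26 Hz.
120 Hz mod fs = 16 Hz.
16 Hz ≤ fs/2 = 26 Hz, appears at 16 Hz.
112 Hz mod fs = 8 Hz.
8 Hz ≤ fs/2 = 26 Hz, appears at 8 Hz.
144 Hz mod fs = 40 Hz.
40 Hz > fs/2 = 26 Hz, folds to fs − 40 Hz = 12 Hz.
56 Hz mod fs = 4 Hz.
4 Hz ≤ fs/2 = 26 Hz, appears at 4 Hz.
Distinct values: {4 Hz, 8 Hz, 12 Hz, 16 Hz}.

4 Hz, 8 Hz, 12 Hz, 16 Hz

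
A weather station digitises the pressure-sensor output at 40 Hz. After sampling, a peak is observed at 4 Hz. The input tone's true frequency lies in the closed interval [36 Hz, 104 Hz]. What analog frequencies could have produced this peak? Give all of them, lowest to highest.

Frequencies that alias to 4 Hz are k·fs ± 4 Hz for integer k ≥ 0.
k=0: 4 Hz.
k=1: 36 Hz, 44 Hz.
k=2: 76 Hz, 84 Hz.
k=3: 116 Hz, 124 Hz.
Within [36 Hz, 104 Hz]: 36 Hz, 44 Hz, 76 Hz, 84 Hz.

36 Hz, 44 Hz, 76 Hz, 84 Hz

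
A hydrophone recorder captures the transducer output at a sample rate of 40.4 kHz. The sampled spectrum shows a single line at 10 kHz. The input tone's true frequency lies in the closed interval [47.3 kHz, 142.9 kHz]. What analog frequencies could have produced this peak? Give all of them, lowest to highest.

Frequencies that alias to 10 kHz are k·fs ± 10 kHz for integer k ≥ 0.
k=0: 10 kHz.
k=1: 30.4 kHz, 50.4 kHz.
k=2: 70.8 kHz, 90.8 kHz.
k=3: 111.2 kHz, 131.2 kHz.
k=4: 151.6 kHz, 171.6 kHz.
Within [47.3 kHz, 142.9 kHz]: 50.4 kHz, 70.8 kHz, 90.8 kHz, 111.2 kHz, 131.2 kHz.

50.4 kHz, 70.8 kHz, 90.8 kHz, 111.2 kHz, 131.2 kHz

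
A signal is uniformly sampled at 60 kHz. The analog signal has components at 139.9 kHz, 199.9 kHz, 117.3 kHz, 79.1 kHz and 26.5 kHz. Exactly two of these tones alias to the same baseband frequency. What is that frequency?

fs/2 = 30 kHz.
139.9 kHz mod fs = 19.9 kHz.
19.9 kHz ≤ fs/2 = 30 kHz, appears at 19.9 kHz.
199.9 kHz mod fs = 19.9 kHz.
19.9 kHz ≤ fs/2 = 30 kHz, appears at 19.9 kHz.
117.3 kHz mod fs = 57.3 kHz.
57.3 kHz > fs/2 = 30 kHz, folds to fs − 57.3 kHz = 2.7 kHz.
79.1 kHz mod fs = 19.1 kHz.
19.1 kHz ≤ fs/2 = 30 kHz, appears at 19.1 kHz.
26.5 kHz ≤ fs/2 = 30 kHz, passes unchanged.
139.9 kHz and 199.9 kHz both map to 19.9 kHz.

19.9 kHz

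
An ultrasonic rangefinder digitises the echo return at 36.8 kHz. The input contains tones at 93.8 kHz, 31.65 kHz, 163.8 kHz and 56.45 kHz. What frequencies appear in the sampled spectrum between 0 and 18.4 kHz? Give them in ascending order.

fs/2 = 18.4 kHz.
93.8 kHz mod fs = 20.2 kHz.
20.2 kHz > fs/2 = 18.4 kHz, folds to fs − 20.2 kHz = 16.6 kHz.
31.65 kHz > fs/2 = 18.4 kHz, folds to fs − 31.65 kHz = 5.15 kHz.
163.8 kHz mod fs = 16.6 kHz.
16.6 kHz ≤ fs/2 = 18.4 kHz, appears at 16.6 kHz.
56.45 kHz mod fs = 19.65 kHz.
19.65 kHz > fs/2 = 18.4 kHz, folds to fs − 19.65 kHz = 17.15 kHz.
Distinct values: {5.15 kHz, 16.6 kHz, 17.15 kHz}.

5.15 kHz, 16.6 kHz, 17.15 kHz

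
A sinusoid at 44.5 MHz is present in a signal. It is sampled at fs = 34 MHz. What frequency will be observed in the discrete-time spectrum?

10.5 MHz

44.5 MHz mod fs = 10.5 MHz.
10.5 MHz ≤ fs/2 = 17 MHz, appears at 10.5 MHz.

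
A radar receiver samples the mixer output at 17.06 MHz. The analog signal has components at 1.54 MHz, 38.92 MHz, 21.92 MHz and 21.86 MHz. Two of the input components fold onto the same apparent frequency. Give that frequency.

4.8 MHz

fs/2 = 8.53 MHz.
1.54 MHz ≤ fs/2 = 8.53 MHz, passes unchanged.
38.92 MHz mod fs = 4.8 MHz.
4.8 MHz ≤ fs/2 = 8.53 MHz, appears at 4.8 MHz.
21.92 MHz mod fs = 4.86 MHz.
4.86 MHz ≤ fs/2 = 8.53 MHz, appears at 4.86 MHz.
21.86 MHz mod fs = 4.8 MHz.
4.8 MHz ≤ fs/2 = 8.53 MHz, appears at 4.8 MHz.
21.86 MHz and 38.92 MHz both map to 4.8 MHz.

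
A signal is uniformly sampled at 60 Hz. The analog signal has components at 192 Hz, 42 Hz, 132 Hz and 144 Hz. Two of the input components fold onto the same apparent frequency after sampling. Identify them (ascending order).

132 Hz, 192 Hz

fs/2 = 30 Hz.
192 Hz mod fs = 12 Hz.
12 Hz ≤ fs/2 = 30 Hz, appears at 12 Hz.
42 Hz > fs/2 = 30 Hz, folds to fs − 42 Hz = 18 Hz.
132 Hz mod fs = 12 Hz.
12 Hz ≤ fs/2 = 30 Hz, appears at 12 Hz.
144 Hz mod fs = 24 Hz.
24 Hz ≤ fs/2 = 30 Hz, appears at 24 Hz.
132 Hz and 192 Hz both map to 12 Hz.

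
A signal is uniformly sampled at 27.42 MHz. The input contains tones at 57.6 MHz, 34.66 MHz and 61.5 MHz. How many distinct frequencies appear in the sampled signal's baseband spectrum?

3

fs/2 = 13.71 MHz.
57.6 MHz mod fs = 2.76 MHz.
2.76 MHz ≤ fs/2 = 13.71 MHz, appears at 2.76 MHz.
34.66 MHz mod fs = 7.24 MHz.
7.24 MHz ≤ fs/2 = 13.71 MHz, appears at 7.24 MHz.
61.5 MHz mod fs = 6.66 MHz.
6.66 MHz ≤ fs/2 = 13.71 MHz, appears at 6.66 MHz.
Distinct values: {2.76 MHz, 6.66 MHz, 7.24 MHz} → 3.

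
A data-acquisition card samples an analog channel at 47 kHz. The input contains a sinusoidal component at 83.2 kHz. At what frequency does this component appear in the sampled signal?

83.2 kHz mod fs = 36.2 kHz.
36.2 kHz > fs/2 = 23.5 kHz, folds to fs − 36.2 kHz = 10.8 kHz.

10.8 kHz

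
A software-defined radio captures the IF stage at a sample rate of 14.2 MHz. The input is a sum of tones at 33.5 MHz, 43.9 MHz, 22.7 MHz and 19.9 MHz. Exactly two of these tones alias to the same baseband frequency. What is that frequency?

fs/2 = 7.1 MHz.
33.5 MHz mod fs = 5.1 MHz.
5.1 MHz ≤ fs/2 = 7.1 MHz, appears at 5.1 MHz.
43.9 MHz mod fs = 1.3 MHz.
1.3 MHz ≤ fs/2 = 7.1 MHz, appears at 1.3 MHz.
22.7 MHz mod fs = 8.5 MHz.
8.5 MHz > fs/2 = 7.1 MHz, folds to fs − 8.5 MHz = 5.7 MHz.
19.9 MHz mod fs = 5.7 MHz.
5.7 MHz ≤ fs/2 = 7.1 MHz, appears at 5.7 MHz.
19.9 MHz and 22.7 MHz both map to 5.7 MHz.

5.7 MHz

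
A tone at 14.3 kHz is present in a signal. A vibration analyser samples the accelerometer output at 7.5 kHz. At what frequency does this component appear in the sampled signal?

0.7 kHz

14.3 kHz mod fs = 6.8 kHz.
6.8 kHz > fs/2 = 3.75 kHz, folds to fs − 6.8 kHz = 0.7 kHz.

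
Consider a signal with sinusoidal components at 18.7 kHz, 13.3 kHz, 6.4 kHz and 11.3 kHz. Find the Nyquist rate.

37.4 kHz

Highest-frequency component: 18.7 kHz.
Nyquist rate = 2 × 18.7 kHz = 37.4 kHz.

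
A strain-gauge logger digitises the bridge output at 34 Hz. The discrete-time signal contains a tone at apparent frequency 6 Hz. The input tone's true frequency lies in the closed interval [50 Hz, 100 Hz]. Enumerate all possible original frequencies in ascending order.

62 Hz, 74 Hz, 96 Hz

Frequencies that alias to 6 Hz are k·fs ± 6 Hz for integer k ≥ 0.
k=0: 6 Hz.
k=1: 28 Hz, 40 Hz.
k=2: 62 Hz, 74 Hz.
k=3: 96 Hz, 108 Hz.
k=4: 130 Hz, 142 Hz.
Within [50 Hz, 100 Hz]: 62 Hz, 74 Hz, 96 Hz.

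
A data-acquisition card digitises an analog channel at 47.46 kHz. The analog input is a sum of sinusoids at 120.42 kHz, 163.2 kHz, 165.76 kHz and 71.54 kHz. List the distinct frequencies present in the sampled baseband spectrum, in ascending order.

20.82 kHz, 21.96 kHz, 23.38 kHz

fs/2 = 23.73 kHz.
120.42 kHz mod fs = 25.5 kHz.
25.5 kHz > fs/2 = 23.73 kHz, folds to fs − 25.5 kHz = 21.96 kHz.
163.2 kHz mod fs = 20.82 kHz.
20.82 kHz ≤ fs/2 = 23.73 kHz, appears at 20.82 kHz.
165.76 kHz mod fs = 23.38 kHz.
23.38 kHz ≤ fs/2 = 23.73 kHz, appears at 23.38 kHz.
71.54 kHz mod fs = 24.08 kHz.
24.08 kHz > fs/2 = 23.73 kHz, folds to fs − 24.08 kHz = 23.38 kHz.
Distinct values: {20.82 kHz, 21.96 kHz, 23.38 kHz}.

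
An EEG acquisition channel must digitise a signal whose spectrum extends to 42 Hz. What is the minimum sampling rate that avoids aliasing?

84 Hz

Nyquist rate = 2 × 42 Hz = 84 Hz.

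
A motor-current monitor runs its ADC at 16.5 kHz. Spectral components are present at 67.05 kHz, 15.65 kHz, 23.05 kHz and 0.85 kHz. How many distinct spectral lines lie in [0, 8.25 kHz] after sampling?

3

fs/2 = 8.25 kHz.
67.05 kHz mod fs = 1.05 kHz.
1.05 kHz ≤ fs/2 = 8.25 kHz, appears at 1.05 kHz.
15.65 kHz > fs/2 = 8.25 kHz, folds to fs − 15.65 kHz = 0.85 kHz.
23.05 kHz mod fs = 6.55 kHz.
6.55 kHz ≤ fs/2 = 8.25 kHz, appears at 6.55 kHz.
0.85 kHz ≤ fs/2 = 8.25 kHz, passes unchanged.
Distinct values: {0.85 kHz, 1.05 kHz, 6.55 kHz} → 3.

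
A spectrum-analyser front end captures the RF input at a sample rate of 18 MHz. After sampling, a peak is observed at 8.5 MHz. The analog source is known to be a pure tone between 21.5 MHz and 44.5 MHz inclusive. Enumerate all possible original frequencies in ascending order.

26.5 MHz, 27.5 MHz, 44.5 MHz

Frequencies that alias to 8.5 MHz are k·fs ± 8.5 MHz for integer k ≥ 0.
k=0: 8.5 MHz.
k=1: 9.5 MHz, 26.5 MHz.
k=2: 27.5 MHz, 44.5 MHz.
k=3: 45.5 MHz, 62.5 MHz.
Within [21.5 MHz, 44.5 MHz]: 26.5 MHz, 27.5 MHz, 44.5 MHz.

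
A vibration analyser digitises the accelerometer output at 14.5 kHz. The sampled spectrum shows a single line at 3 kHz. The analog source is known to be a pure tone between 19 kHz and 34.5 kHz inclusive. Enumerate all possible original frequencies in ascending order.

26 kHz, 32 kHz

Frequencies that alias to 3 kHz are k·fs ± 3 kHz for integer k ≥ 0.
k=0: 3 kHz.
k=1: 11.5 kHz, 17.5 kHz.
k=2: 26 kHz, 32 kHz.
k=3: 40.5 kHz, 46.5 kHz.
Within [19 kHz, 34.5 kHz]: 26 kHz, 32 kHz.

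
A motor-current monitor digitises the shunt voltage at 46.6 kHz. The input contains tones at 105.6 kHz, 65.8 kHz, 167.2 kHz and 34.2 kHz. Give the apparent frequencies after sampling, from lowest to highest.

fs/2 = 23.3 kHz.
105.6 kHz mod fs = 12.4 kHz.
12.4 kHz ≤ fs/2 = 23.3 kHz, appears at 12.4 kHz.
65.8 kHz mod fs = 19.2 kHz.
19.2 kHz ≤ fs/2 = 23.3 kHz, appears at 19.2 kHz.
167.2 kHz mod fs = 27.4 kHz.
27.4 kHz > fs/2 = 23.3 kHz, folds to fs − 27.4 kHz = 19.2 kHz.
34.2 kHz > fs/2 = 23.3 kHz, folds to fs − 34.2 kHz = 12.4 kHz.
Distinct values: {12.4 kHz, 19.2 kHz}.

12.4 kHz, 19.2 kHz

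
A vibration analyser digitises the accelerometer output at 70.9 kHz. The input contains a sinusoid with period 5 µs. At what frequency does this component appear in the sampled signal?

12.7 kHz

T = 5 µs → f = 1/T = 200 kHz.
200 kHz mod fs = 58.2 kHz.
58.2 kHz > fs/2 = 35.45 kHz, folds to fs − 58.2 kHz = 12.7 kHz.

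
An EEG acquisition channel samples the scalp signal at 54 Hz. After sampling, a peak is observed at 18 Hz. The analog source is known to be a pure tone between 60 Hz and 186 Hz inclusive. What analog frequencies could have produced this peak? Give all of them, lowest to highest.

72 Hz, 90 Hz, 126 Hz, 144 Hz, 180 Hz

Frequencies that alias to 18 Hz are k·fs ± 18 Hz for integer k ≥ 0.
k=0: 18 Hz.
k=1: 36 Hz, 72 Hz.
k=2: 90 Hz, 126 Hz.
k=3: 144 Hz, 180 Hz.
k=4: 198 Hz, 234 Hz.
Within [60 Hz, 186 Hz]: 72 Hz, 90 Hz, 126 Hz, 144 Hz, 180 Hz.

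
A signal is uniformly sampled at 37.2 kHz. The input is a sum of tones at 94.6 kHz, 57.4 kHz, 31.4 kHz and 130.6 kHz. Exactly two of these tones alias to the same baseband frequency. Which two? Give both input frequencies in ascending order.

fs/2 = 18.6 kHz.
94.6 kHz mod fs = 20.2 kHz.
20.2 kHz > fs/2 = 18.6 kHz, folds to fs − 20.2 kHz = 17 kHz.
57.4 kHz mod fs = 20.2 kHz.
20.2 kHz > fs/2 = 18.6 kHz, folds to fs − 20.2 kHz = 17 kHz.
31.4 kHz > fs/2 = 18.6 kHz, folds to fs − 31.4 kHz = 5.8 kHz.
130.6 kHz mod fs = 19 kHz.
19 kHz > fs/2 = 18.6 kHz, folds to fs − 19 kHz = 18.2 kHz.
57.4 kHz and 94.6 kHz both map to 17 kHz.

57.4 kHz, 94.6 kHz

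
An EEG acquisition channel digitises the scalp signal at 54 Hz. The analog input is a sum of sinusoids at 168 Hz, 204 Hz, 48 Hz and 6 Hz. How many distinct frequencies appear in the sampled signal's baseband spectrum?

2

fs/2 = 27 Hz.
168 Hz mod fs = 6 Hz.
6 Hz ≤ fs/2 = 27 Hz, appears at 6 Hz.
204 Hz mod fs = 42 Hz.
42 Hz > fs/2 = 27 Hz, folds to fs − 42 Hz = 12 Hz.
48 Hz > fs/2 = 27 Hz, folds to fs − 48 Hz = 6 Hz.
6 Hz ≤ fs/2 = 27 Hz, passes unchanged.
Distinct values: {6 Hz, 12 Hz} → 2.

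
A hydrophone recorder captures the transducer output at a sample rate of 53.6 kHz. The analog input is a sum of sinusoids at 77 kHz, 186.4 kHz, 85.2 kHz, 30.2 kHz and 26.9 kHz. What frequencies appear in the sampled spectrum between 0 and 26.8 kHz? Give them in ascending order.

fs/2 = 26.8 kHz.
77 kHz mod fs = 23.4 kHz.
23.4 kHz ≤ fs/2 = 26.8 kHz, appears at 23.4 kHz.
186.4 kHz mod fs = 25.6 kHz.
25.6 kHz ≤ fs/2 = 26.8 kHz, appears at 25.6 kHz.
85.2 kHz mod fs = 31.6 kHz.
31.6 kHz > fs/2 = 26.8 kHz, folds to fs − 31.6 kHz = 22 kHz.
30.2 kHz > fs/2 = 26.8 kHz, folds to fs − 30.2 kHz = 23.4 kHz.
26.9 kHz > fs/2 = 26.8 kHz, folds to fs − 26.9 kHz = 26.7 kHz.
Distinct values: {22 kHz, 23.4 kHz, 25.6 kHz, 26.7 kHz}.

22 kHz, 23.4 kHz, 25.6 kHz, 26.7 kHz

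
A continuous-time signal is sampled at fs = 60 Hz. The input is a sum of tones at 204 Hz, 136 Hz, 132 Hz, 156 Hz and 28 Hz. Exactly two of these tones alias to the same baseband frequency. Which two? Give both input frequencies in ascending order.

fs/2 = 30 Hz.
204 Hz mod fs = 24 Hz.
24 Hz ≤ fs/2 = 30 Hz, appears at 24 Hz.
136 Hz mod fs = 16 Hz.
16 Hz ≤ fs/2 = 30 Hz, appears at 16 Hz.
132 Hz mod fs = 12 Hz.
12 Hz ≤ fs/2 = 30 Hz, appears at 12 Hz.
156 Hz mod fs = 36 Hz.
36 Hz > fs/2 = 30 Hz, folds to fs − 36 Hz = 24 Hz.
28 Hz ≤ fs/2 = 30 Hz, passes unchanged.
156 Hz and 204 Hz both map to 24 Hz.

156 Hz, 204 Hz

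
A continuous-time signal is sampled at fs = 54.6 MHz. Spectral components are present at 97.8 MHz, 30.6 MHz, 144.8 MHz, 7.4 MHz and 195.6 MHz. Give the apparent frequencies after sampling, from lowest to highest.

7.4 MHz, 11.4 MHz, 19 MHz, 22.8 MHz, 24 MHz

fs/2 = 27.3 MHz.
97.8 MHz mod fs = 43.2 MHz.
43.2 MHz > fs/2 = 27.3 MHz, folds to fs − 43.2 MHz = 11.4 MHz.
30.6 MHz > fs/2 = 27.3 MHz, folds to fs − 30.6 MHz = 24 MHz.
144.8 MHz mod fs = 35.6 MHz.
35.6 MHz > fs/2 = 27.3 MHz, folds to fs − 35.6 MHz = 19 MHz.
7.4 MHz ≤ fs/2 = 27.3 MHz, passes unchanged.
195.6 MHz mod fs = 31.8 MHz.
31.8 MHz > fs/2 = 27.3 MHz, folds to fs − 31.8 MHz = 22.8 MHz.
Distinct values: {7.4 MHz, 11.4 MHz, 19 MHz, 22.8 MHz, 24 MHz}.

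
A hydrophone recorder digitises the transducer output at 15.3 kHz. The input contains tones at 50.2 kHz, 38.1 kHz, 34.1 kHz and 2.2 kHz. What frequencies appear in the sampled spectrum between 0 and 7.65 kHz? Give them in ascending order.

fs/2 = 7.65 kHz.
50.2 kHz mod fs = 4.3 kHz.
4.3 kHz ≤ fs/2 = 7.65 kHz, appears at 4.3 kHz.
38.1 kHz mod fs = 7.5 kHz.
7.5 kHz ≤ fs/2 = 7.65 kHz, appears at 7.5 kHz.
34.1 kHz mod fs = 3.5 kHz.
3.5 kHz ≤ fs/2 = 7.65 kHz, appears at 3.5 kHz.
2.2 kHz ≤ fs/2 = 7.65 kHz, passes unchanged.
Distinct values: {2.2 kHz, 3.5 kHz, 4.3 kHz, 7.5 kHz}.

2.2 kHz, 3.5 kHz, 4.3 kHz, 7.5 kHz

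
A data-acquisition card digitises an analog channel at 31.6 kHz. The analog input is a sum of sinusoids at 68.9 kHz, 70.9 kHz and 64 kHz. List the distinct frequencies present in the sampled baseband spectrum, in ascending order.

0.8 kHz, 5.7 kHz, 7.7 kHz

fs/2 = 15.8 kHz.
68.9 kHz mod fs = 5.7 kHz.
5.7 kHz ≤ fs/2 = 15.8 kHz, appears at 5.7 kHz.
70.9 kHz mod fs = 7.7 kHz.
7.7 kHz ≤ fs/2 = 15.8 kHz, appears at 7.7 kHz.
64 kHz mod fs = 0.8 kHz.
0.8 kHz ≤ fs/2 = 15.8 kHz, appears at 0.8 kHz.
Distinct values: {0.8 kHz, 5.7 kHz, 7.7 kHz}.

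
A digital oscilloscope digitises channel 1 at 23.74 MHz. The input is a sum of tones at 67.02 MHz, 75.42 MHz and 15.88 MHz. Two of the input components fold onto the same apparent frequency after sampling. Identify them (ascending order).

fs/2 = 11.87 MHz.
67.02 MHz mod fs = 19.54 MHz.
19.54 MHz > fs/2 = 11.87 MHz, folds to fs − 19.54 MHz = 4.2 MHz.
75.42 MHz mod fs = 4.2 MHz.
4.2 MHz ≤ fs/2 = 11.87 MHz, appears at 4.2 MHz.
15.88 MHz > fs/2 = 11.87 MHz, folds to fs − 15.88 MHz = 7.86 MHz.
67.02 MHz and 75.42 MHz both map to 4.2 MHz.

67.02 MHz, 75.42 MHz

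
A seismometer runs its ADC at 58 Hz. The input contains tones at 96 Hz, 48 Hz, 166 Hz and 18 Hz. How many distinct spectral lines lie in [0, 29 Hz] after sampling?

fs/2 = 29 Hz.
96 Hz mod fs = 38 Hz.
38 Hz > fs/2 = 29 Hz, folds to fs − 38 Hz = 20 Hz.
48 Hz > fs/2 = 29 Hz, folds to fs − 48 Hz = 10 Hz.
166 Hz mod fs = 50 Hz.
50 Hz > fs/2 = 29 Hz, folds to fs − 50 Hz = 8 Hz.
18 Hz ≤ fs/2 = 29 Hz, passes unchanged.
Distinct values: {8 Hz, 10 Hz, 18 Hz, 20 Hz} → 4.

4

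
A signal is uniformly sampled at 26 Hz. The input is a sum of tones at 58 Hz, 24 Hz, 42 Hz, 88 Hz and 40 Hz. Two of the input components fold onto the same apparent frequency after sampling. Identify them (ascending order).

fs/2 = 13 Hz.
58 Hz mod fs = 6 Hz.
6 Hz ≤ fs/2 = 13 Hz, appears at 6 Hz.
24 Hz > fs/2 = 13 Hz, folds to fs − 24 Hz = 2 Hz.
42 Hz mod fs = 16 Hz.
16 Hz > fs/2 = 13 Hz, folds to fs − 16 Hz = 10 Hz.
88 Hz mod fs = 10 Hz.
10 Hz ≤ fs/2 = 13 Hz, appears at 10 Hz.
40 Hz mod fs = 14 Hz.
14 Hz > fs/2 = 13 Hz, folds to fs − 14 Hz = 12 Hz.
42 Hz and 88 Hz both map to 10 Hz.

42 Hz, 88 Hz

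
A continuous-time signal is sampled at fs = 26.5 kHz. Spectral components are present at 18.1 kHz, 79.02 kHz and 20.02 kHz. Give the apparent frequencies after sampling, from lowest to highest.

fs/2 = 13.25 kHz.
18.1 kHz > fs/2 = 13.25 kHz, folds to fs − 18.1 kHz = 8.4 kHz.
79.02 kHz mod fs = 26.02 kHz.
26.02 kHz > fs/2 = 13.25 kHz, folds to fs − 26.02 kHz = 0.48 kHz.
20.02 kHz > fs/2 = 13.25 kHz, folds to fs − 20.02 kHz = 6.48 kHz.
Distinct values: {0.48 kHz, 6.48 kHz, 8.4 kHz}.

0.48 kHz, 6.48 kHz, 8.4 kHz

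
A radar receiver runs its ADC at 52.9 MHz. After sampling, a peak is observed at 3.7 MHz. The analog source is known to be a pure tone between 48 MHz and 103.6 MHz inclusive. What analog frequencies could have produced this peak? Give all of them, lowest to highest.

Frequencies that alias to 3.7 MHz are k·fs ± 3.7 MHz for integer k ≥ 0.
k=0: 3.7 MHz.
k=1: 49.2 MHz, 56.6 MHz.
k=2: 102.1 MHz, 109.5 MHz.
k=3: 155 MHz, 162.4 MHz.
Within [48 MHz, 103.6 MHz]: 49.2 MHz, 56.6 MHz, 102.1 MHz.

49.2 MHz, 56.6 MHz, 102.1 MHz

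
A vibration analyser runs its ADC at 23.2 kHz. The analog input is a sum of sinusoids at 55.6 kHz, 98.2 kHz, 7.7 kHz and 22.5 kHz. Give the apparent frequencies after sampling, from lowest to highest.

fs/2 = 11.6 kHz.
55.6 kHz mod fs = 9.2 kHz.
9.2 kHz ≤ fs/2 = 11.6 kHz, appears at 9.2 kHz.
98.2 kHz mod fs = 5.4 kHz.
5.4 kHz ≤ fs/2 = 11.6 kHz, appears at 5.4 kHz.
7.7 kHz ≤ fs/2 = 11.6 kHz, passes unchanged.
22.5 kHz > fs/2 = 11.6 kHz, folds to fs − 22.5 kHz = 0.7 kHz.
Distinct values: {0.7 kHz, 5.4 kHz, 7.7 kHz, 9.2 kHz}.

0.7 kHz, 5.4 kHz, 7.7 kHz, 9.2 kHz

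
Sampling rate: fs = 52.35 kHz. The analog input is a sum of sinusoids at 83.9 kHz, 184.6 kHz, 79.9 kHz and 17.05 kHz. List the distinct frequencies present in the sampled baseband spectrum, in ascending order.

fs/2 = 26.175 kHz.
83.9 kHz mod fs = 31.55 kHz.
31.55 kHz > fs/2 = 26.175 kHz, folds to fs − 31.55 kHz = 20.8 kHz.
184.6 kHz mod fs = 27.55 kHz.
27.55 kHz > fs/2 = 26.175 kHz, folds to fs − 27.55 kHz = 24.8 kHz.
79.9 kHz mod fs = 27.55 kHz.
27.55 kHz > fs/2 = 26.175 kHz, folds to fs − 27.55 kHz = 24.8 kHz.
17.05 kHz ≤ fs/2 = 26.175 kHz, passes unchanged.
Distinct values: {17.05 kHz, 20.8 kHz, 24.8 kHz}.

17.05 kHz, 20.8 kHz, 24.8 kHz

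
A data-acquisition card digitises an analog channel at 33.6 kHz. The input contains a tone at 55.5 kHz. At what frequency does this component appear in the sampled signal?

11.7 kHz

55.5 kHz mod fs = 21.9 kHz.
21.9 kHz > fs/2 = 16.8 kHz, folds to fs − 21.9 kHz = 11.7 kHz.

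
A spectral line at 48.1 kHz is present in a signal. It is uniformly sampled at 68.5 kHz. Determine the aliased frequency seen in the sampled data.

48.1 kHz > fs/2 = 34.25 kHz, folds to fs − 48.1 kHz = 20.4 kHz.

20.4 kHz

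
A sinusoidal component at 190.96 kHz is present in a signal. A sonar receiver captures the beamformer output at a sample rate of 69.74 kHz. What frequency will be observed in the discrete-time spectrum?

190.96 kHz mod fs = 51.48 kHz.
51.48 kHz > fs/2 = 34.87 kHz, folds to fs − 51.48 kHz = 18.26 kHz.

18.26 kHz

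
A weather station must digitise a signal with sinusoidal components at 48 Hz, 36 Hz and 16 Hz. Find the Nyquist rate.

96 Hz

Highest-frequency component: 48 Hz.
Nyquist rate = 2 × 48 Hz = 96 Hz.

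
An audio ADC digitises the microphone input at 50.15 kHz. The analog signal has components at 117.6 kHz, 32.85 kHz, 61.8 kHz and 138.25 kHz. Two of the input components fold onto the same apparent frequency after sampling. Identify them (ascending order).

32.85 kHz, 117.6 kHz

fs/2 = 25.075 kHz.
117.6 kHz mod fs = 17.3 kHz.
17.3 kHz ≤ fs/2 = 25.075 kHz, appears at 17.3 kHz.
32.85 kHz > fs/2 = 25.075 kHz, folds to fs − 32.85 kHz = 17.3 kHz.
61.8 kHz mod fs = 11.65 kHz.
11.65 kHz ≤ fs/2 = 25.075 kHz, appears at 11.65 kHz.
138.25 kHz mod fs = 37.95 kHz.
37.95 kHz > fs/2 = 25.075 kHz, folds to fs − 37.95 kHz = 12.2 kHz.
32.85 kHz and 117.6 kHz both map to 17.3 kHz.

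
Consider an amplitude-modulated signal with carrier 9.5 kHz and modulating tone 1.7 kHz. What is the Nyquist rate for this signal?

22.4 kHz

AM sidebands sit at fc ± fm = 7.8 kHz and 11.2 kHz.
Highest-frequency component: 11.2 kHz.
Nyquist rate = 2 × 11.2 kHz = 22.4 kHz.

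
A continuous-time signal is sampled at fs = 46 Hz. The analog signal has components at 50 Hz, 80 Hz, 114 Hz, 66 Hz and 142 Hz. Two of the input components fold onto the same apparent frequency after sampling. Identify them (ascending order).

fs/2 = 23 Hz.
50 Hz mod fs = 4 Hz.
4 Hz ≤ fs/2 = 23 Hz, appears at 4 Hz.
80 Hz mod fs = 34 Hz.
34 Hz > fs/2 = 23 Hz, folds to fs − 34 Hz = 12 Hz.
114 Hz mod fs = 22 Hz.
22 Hz ≤ fs/2 = 23 Hz, appears at 22 Hz.
66 Hz mod fs = 20 Hz.
20 Hz ≤ fs/2 = 23 Hz, appears at 20 Hz.
142 Hz mod fs = 4 Hz.
4 Hz ≤ fs/2 = 23 Hz, appears at 4 Hz.
50 Hz and 142 Hz both map to 4 Hz.

50 Hz, 142 Hz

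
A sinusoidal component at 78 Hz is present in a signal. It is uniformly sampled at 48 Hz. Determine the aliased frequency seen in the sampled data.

18 Hz

78 Hz mod fs = 30 Hz.
30 Hz > fs/2 = 24 Hz, folds to fs − 30 Hz = 18 Hz.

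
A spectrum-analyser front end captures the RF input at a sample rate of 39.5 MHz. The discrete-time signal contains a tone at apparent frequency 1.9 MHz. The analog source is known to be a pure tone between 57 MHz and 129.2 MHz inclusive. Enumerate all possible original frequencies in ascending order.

77.1 MHz, 80.9 MHz, 116.6 MHz, 120.4 MHz

Frequencies that alias to 1.9 MHz are k·fs ± 1.9 MHz for integer k ≥ 0.
k=0: 1.9 MHz.
k=1: 37.6 MHz, 41.4 MHz.
k=2: 77.1 MHz, 80.9 MHz.
k=3: 116.6 MHz, 120.4 MHz.
k=4: 156.1 MHz, 159.9 MHz.
Within [57 MHz, 129.2 MHz]: 77.1 MHz, 80.9 MHz, 116.6 MHz, 120.4 MHz.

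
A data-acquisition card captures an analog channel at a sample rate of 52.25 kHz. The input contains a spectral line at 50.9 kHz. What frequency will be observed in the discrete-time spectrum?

1.35 kHz

50.9 kHz > fs/2 = 26.125 kHz, folds to fs − 50.9 kHz = 1.35 kHz.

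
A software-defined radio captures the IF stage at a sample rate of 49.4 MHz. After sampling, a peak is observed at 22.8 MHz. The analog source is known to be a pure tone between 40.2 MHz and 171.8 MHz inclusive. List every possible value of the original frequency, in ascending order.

Frequencies that alias to 22.8 MHz are k·fs ± 22.8 MHz for integer k ≥ 0.
k=0: 22.8 MHz.
k=1: 26.6 MHz, 72.2 MHz.
k=2: 76 MHz, 121.6 MHz.
k=3: 125.4 MHz, 171 MHz.
k=4: 174.8 MHz, 220.4 MHz.
Within [40.2 MHz, 171.8 MHz]: 72.2 MHz, 76 MHz, 121.6 MHz, 125.4 MHz, 171 MHz.

72.2 MHz, 76 MHz, 121.6 MHz, 125.4 MHz, 171 MHz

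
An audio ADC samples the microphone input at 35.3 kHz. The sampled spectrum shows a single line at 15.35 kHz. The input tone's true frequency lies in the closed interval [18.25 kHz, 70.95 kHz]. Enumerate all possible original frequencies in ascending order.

19.95 kHz, 50.65 kHz, 55.25 kHz

Frequencies that alias to 15.35 kHz are k·fs ± 15.35 kHz for integer k ≥ 0.
k=0: 15.35 kHz.
k=1: 19.95 kHz, 50.65 kHz.
k=2: 55.25 kHz, 85.95 kHz.
k=3: 90.55 kHz, 121.25 kHz.
Within [18.25 kHz, 70.95 kHz]: 19.95 kHz, 50.65 kHz, 55.25 kHz.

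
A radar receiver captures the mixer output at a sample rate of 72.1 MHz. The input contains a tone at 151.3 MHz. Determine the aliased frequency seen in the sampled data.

7.1 MHz

151.3 MHz mod fs = 7.1 MHz.
7.1 MHz ≤ fs/2 = 36.05 MHz, appears at 7.1 MHz.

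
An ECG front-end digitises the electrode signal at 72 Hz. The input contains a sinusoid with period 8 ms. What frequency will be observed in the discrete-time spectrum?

19 Hz

T = 8 ms → f = 1/T = 125 Hz.
125 Hz mod fs = 53 Hz.
53 Hz > fs/2 = 36 Hz, folds to fs − 53 Hz = 19 Hz.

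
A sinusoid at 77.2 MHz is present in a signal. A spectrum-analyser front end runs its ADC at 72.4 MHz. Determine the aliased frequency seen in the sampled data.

77.2 MHz mod fs = 4.8 MHz.
4.8 MHz ≤ fs/2 = 36.2 MHz, appears at 4.8 MHz.

4.8 MHz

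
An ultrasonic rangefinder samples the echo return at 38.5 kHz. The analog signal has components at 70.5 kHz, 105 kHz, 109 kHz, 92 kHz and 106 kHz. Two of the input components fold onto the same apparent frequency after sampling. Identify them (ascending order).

fs/2 = 19.25 kHz.
70.5 kHz mod fs = 32 kHz.
32 kHz > fs/2 = 19.25 kHz, folds to fs − 32 kHz = 6.5 kHz.
105 kHz mod fs = 28 kHz.
28 kHz > fs/2 = 19.25 kHz, folds to fs − 28 kHz = 10.5 kHz.
109 kHz mod fs = 32 kHz.
32 kHz > fs/2 = 19.25 kHz, folds to fs − 32 kHz = 6.5 kHz.
92 kHz mod fs = 15 kHz.
15 kHz ≤ fs/2 = 19.25 kHz, appears at 15 kHz.
106 kHz mod fs = 29 kHz.
29 kHz > fs/2 = 19.25 kHz, folds to fs − 29 kHz = 9.5 kHz.
70.5 kHz and 109 kHz both map to 6.5 kHz.

70.5 kHz, 109 kHz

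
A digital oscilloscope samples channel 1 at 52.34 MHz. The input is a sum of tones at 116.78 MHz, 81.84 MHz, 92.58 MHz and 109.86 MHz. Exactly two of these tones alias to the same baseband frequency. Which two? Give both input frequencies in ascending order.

92.58 MHz, 116.78 MHz

fs/2 = 26.17 MHz.
116.78 MHz mod fs = 12.1 MHz.
12.1 MHz ≤ fs/2 = 26.17 MHz, appears at 12.1 MHz.
81.84 MHz mod fs = 29.5 MHz.
29.5 MHz > fs/2 = 26.17 MHz, folds to fs − 29.5 MHz = 22.84 MHz.
92.58 MHz mod fs = 40.24 MHz.
40.24 MHz > fs/2 = 26.17 MHz, folds to fs − 40.24 MHz = 12.1 MHz.
109.86 MHz mod fs = 5.18 MHz.
5.18 MHz ≤ fs/2 = 26.17 MHz, appears at 5.18 MHz.
92.58 MHz and 116.78 MHz both map to 12.1 MHz.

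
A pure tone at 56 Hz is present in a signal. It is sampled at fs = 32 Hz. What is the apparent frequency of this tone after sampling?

8 Hz

56 Hz mod fs = 24 Hz.
24 Hz > fs/2 = 16 Hz, folds to fs − 24 Hz = 8 Hz.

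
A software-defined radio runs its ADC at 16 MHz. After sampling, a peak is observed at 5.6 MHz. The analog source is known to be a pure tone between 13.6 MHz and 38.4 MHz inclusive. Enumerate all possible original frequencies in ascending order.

Frequencies that alias to 5.6 MHz are k·fs ± 5.6 MHz for integer k ≥ 0.
k=0: 5.6 MHz.
k=1: 10.4 MHz, 21.6 MHz.
k=2: 26.4 MHz, 37.6 MHz.
k=3: 42.4 MHz, 53.6 MHz.
Within [13.6 MHz, 38.4 MHz]: 21.6 MHz, 26.4 MHz, 37.6 MHz.

21.6 MHz, 26.4 MHz, 37.6 MHz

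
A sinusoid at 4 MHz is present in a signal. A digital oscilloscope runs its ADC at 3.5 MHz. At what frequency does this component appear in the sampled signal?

4 MHz mod fs = 0.5 MHz.
0.5 MHz ≤ fs/2 = 1.75 MHz, appears at 0.5 MHz.

0.5 MHz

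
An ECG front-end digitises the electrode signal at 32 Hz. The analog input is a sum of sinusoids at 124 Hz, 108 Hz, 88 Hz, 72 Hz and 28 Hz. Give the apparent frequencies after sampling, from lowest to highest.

4 Hz, 8 Hz, 12 Hz

fs/2 = 16 Hz.
124 Hz mod fs = 28 Hz.
28 Hz > fs/2 = 16 Hz, folds to fs − 28 Hz = 4 Hz.
108 Hz mod fs = 12 Hz.
12 Hz ≤ fs/2 = 16 Hz, appears at 12 Hz.
88 Hz mod fs = 24 Hz.
24 Hz > fs/2 = 16 Hz, folds to fs − 24 Hz = 8 Hz.
72 Hz mod fs = 8 Hz.
8 Hz ≤ fs/2 = 16 Hz, appears at 8 Hz.
28 Hz > fs/2 = 16 Hz, folds to fs − 28 Hz = 4 Hz.
Distinct values: {4 Hz, 8 Hz, 12 Hz}.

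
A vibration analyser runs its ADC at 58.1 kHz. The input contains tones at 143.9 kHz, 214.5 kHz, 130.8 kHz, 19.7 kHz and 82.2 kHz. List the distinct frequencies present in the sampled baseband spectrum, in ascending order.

fs/2 = 29.05 kHz.
143.9 kHz mod fs = 27.7 kHz.
27.7 kHz ≤ fs/2 = 29.05 kHz, appears at 27.7 kHz.
214.5 kHz mod fs = 40.2 kHz.
40.2 kHz > fs/2 = 29.05 kHz, folds to fs − 40.2 kHz = 17.9 kHz.
130.8 kHz mod fs = 14.6 kHz.
14.6 kHz ≤ fs/2 = 29.05 kHz, appears at 14.6 kHz.
19.7 kHz ≤ fs/2 = 29.05 kHz, passes unchanged.
82.2 kHz mod fs = 24.1 kHz.
24.1 kHz ≤ fs/2 = 29.05 kHz, appears at 24.1 kHz.
Distinct values: {14.6 kHz, 17.9 kHz, 19.7 kHz, 24.1 kHz, 27.7 kHz}.

14.6 kHz, 17.9 kHz, 19.7 kHz, 24.1 kHz, 27.7 kHz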